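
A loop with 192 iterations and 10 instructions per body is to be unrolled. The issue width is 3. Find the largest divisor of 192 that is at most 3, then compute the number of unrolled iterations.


Largest divisor of 192 <= 3 is 3
New iterations = 192 / 3 = 64

64


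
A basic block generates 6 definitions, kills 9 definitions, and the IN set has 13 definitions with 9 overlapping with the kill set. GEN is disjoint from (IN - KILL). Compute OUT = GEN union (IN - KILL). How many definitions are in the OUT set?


IN - KILL: 13 - 9 = 4 surviving definitions
OUT = GEN + surviving = 6 + 4 = 10

10


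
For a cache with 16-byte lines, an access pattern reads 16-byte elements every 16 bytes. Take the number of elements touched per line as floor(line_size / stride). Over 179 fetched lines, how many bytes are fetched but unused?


Elements per line = floor(16 / 16) = 1
Bytes used per line = 1 * 16 = 16
Wasted per line = 16 - 16 = 0
Total wasted = 0 * 179 = 0

0


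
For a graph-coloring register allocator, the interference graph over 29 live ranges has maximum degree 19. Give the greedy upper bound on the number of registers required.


Greedy coloring never needs more than (max_degree + 1) colors: when coloring a vertex, at most max_degree neighbors are already colored.
Upper bound = 19 + 1 = 20

20


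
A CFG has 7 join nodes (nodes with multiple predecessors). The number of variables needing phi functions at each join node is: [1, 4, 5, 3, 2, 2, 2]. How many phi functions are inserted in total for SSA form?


Total phi functions = sum of phi functions at each join node
= 1 + 4 + 5 + 3 + 2 + 2 + 2 = 19

19


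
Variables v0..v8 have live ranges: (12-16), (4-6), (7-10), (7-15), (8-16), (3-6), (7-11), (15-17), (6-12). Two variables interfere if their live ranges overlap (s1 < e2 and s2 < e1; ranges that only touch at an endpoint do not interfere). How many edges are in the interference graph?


Check all pairs for overlapping intervals.
Two intervals (s1,e1) and (s2,e2) overlap if s1 < e2 and s2 < e1.
v0 (12-16) vs v1..v8: overlaps v3, v4, v7 -> 3
v1 (4-6) vs v2..v8: overlaps v5 -> 1
v2 (7-10) vs v3..v8: overlaps v3, v4, v6, v8 -> 4
v3 (7-15) vs v4..v8: overlaps v4, v6, v8 -> 3
v4 (8-16) vs v5..v8: overlaps v6, v7, v8 -> 3
v5 (3-6) vs v6..v8: overlaps none -> 0
v6 (7-11) vs v7..v8: overlaps v8 -> 1
v7 (15-17) vs v8: overlaps none -> 0
Total overlapping pairs = 3 + 1 + 4 + 3 + 3 + 0 + 1 + 0 = 15

15


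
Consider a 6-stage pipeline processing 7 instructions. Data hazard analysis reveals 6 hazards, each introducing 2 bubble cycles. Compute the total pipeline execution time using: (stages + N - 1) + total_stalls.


Base cycles = 6 + 7 - 1 = 12
Total stalls = 6 * 2 = 12
Total = 12 + 12 = 24

24


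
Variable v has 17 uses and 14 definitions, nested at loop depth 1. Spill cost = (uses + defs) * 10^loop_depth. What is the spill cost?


uses + defs = 17 + 14 = 31
10^1 = 10
Spill cost = 31 * 10 = 310

310


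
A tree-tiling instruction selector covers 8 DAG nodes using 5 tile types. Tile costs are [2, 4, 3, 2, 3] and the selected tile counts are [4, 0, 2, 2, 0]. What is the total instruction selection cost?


Total cost = sum(count_i * cost_i)
= 4*2 + 0*4 + 2*3 + 2*2 + 0*3
= 18

18


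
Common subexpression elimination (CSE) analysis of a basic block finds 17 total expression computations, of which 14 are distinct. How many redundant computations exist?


CSE count = total expressions - unique expressions
= 17 - 14 = 3

3


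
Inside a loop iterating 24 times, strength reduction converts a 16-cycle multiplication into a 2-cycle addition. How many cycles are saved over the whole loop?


Per-iteration saving = 16 - 2 = 14
Total saved = 24 * 14 = 336

336


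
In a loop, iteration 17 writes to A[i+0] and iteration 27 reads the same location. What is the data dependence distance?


Distance = read iteration - write iteration
= 27 - 17 = 10

10


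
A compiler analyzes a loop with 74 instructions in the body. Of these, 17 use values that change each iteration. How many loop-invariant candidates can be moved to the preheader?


Invariant candidates = total - loop-dependent
= 74 - 17 = 57

57


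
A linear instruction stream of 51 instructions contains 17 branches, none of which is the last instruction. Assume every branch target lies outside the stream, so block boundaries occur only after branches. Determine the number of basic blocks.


With no in-sequence branch targets, the leaders are the first instruction plus the instruction after each branch.
Number of basic blocks = branches + 1
= 17 + 1 = 18

18


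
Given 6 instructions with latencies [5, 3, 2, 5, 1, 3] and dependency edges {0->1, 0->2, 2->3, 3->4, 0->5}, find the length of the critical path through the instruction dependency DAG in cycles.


Compute longest path through dependency graph: dist(Ik) = max over predecessors of dist + latency(Ik).
dist(I0) = latency 5 = 5
dist(I1) = dist(I0) + 3 = 5 + 3 = 8
dist(I2) = dist(I0) + 2 = 5 + 2 = 7
dist(I3) = dist(I2) + 5 = 7 + 5 = 12
dist(I4) = dist(I3) + 1 = 12 + 1 = 13
dist(I5) = dist(I0) + 3 = 5 + 3 = 8
Critical path = max dist = 13

13


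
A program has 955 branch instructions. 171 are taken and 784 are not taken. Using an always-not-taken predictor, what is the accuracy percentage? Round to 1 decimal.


Predictor: always-not-taken
Correct predictions = 784
Accuracy = 784 / 955 * 100 = 82.1%

82.1


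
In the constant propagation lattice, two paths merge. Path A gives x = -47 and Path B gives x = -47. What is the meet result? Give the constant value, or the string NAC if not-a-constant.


Meet operation: if both paths give the same constant, result is that constant; if they differ, result is NAC (not-a-constant).
Path A: -47, Path B: -47 -> equal
Result: constant -> -47

-47


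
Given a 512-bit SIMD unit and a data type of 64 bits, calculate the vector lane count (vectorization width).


Width = SIMD bits / data type bits
= 512 / 64 = 8

8


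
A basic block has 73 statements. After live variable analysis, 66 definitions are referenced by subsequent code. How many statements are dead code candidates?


Dead code = total statements - live definitions
= 73 - 66 = 7

7


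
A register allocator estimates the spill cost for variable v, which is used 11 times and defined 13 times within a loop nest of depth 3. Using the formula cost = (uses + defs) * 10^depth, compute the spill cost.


uses + defs = 11 + 13 = 24
10^3 = 1000
Spill cost = 24 * 1000 = 24000

24000


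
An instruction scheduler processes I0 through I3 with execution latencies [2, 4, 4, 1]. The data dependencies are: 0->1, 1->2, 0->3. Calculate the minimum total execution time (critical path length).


Compute longest path through dependency graph: dist(Ik) = max over predecessors of dist + latency(Ik).
dist(I0) = latency 2 = 2
dist(I1) = dist(I0) + 4 = 2 + 4 = 6
dist(I2) = dist(I1) + 4 = 6 + 4 = 10
dist(I3) = dist(I0) + 1 = 2 + 1 = 3
Critical path = max dist = 10

10


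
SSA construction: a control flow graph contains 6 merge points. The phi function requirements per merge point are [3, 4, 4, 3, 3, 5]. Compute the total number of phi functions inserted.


Total phi functions = sum of phi functions at each join node
= 3 + 4 + 4 + 3 + 3 + 5 = 22

22


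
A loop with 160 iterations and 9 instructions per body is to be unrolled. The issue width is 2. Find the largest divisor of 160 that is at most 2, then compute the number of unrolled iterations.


Largest divisor of 160 <= 2 is 2
New iterations = 160 / 2 = 80

80


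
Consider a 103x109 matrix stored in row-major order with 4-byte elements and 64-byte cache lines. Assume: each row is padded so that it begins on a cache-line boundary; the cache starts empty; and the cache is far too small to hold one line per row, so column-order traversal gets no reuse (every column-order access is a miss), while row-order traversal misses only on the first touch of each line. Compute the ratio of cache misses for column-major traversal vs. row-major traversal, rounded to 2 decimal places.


Each row occupies 109 * 4 = 436 bytes and starts on a line boundary, so it spans ceil(436 / 64) = 7 cache lines.
Row-major traversal misses (one per line touched): 103 * ceil(109 * 4 / 64) = 721
Column-major traversal misses (no reuse, every access misses): 103 * 109 = 11227
Ratio = 11227 / 721 = 15.57

15.57


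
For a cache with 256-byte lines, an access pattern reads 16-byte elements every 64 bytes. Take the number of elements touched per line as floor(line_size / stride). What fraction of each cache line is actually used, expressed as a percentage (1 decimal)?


Elements per cache line = floor(256 / 64) = 4
Bytes used = 4 * 16 = 64
Utilization = 64 / 256 * 100 = 25.0%

25.0


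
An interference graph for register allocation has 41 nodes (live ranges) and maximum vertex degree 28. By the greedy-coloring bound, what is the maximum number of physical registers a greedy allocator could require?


Greedy coloring never needs more than (max_degree + 1) colors: when coloring a vertex, at most max_degree neighbors are already colored.
Upper bound = 28 + 1 = 29

29


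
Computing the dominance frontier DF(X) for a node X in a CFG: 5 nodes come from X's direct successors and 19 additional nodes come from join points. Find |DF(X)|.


DF(X) = direct successor contributions + join point contributions
= 5 + 19 = 24

24


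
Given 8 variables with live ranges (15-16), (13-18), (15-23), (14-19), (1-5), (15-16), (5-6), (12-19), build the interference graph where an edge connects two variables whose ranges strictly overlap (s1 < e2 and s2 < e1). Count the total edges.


Check all pairs for overlapping intervals.
Two intervals (s1,e1) and (s2,e2) overlap if s1 < e2 and s2 < e1.
v0 (15-16) vs v1..v7: overlaps v1, v2, v3, v5, v7 -> 5
v1 (13-18) vs v2..v7: overlaps v2, v3, v5, v7 -> 4
v2 (15-23) vs v3..v7: overlaps v3, v5, v7 -> 3
v3 (14-19) vs v4..v7: overlaps v5, v7 -> 2
v4 (1-5) vs v5..v7: overlaps none -> 0
v5 (15-16) vs v6..v7: overlaps v7 -> 1
v6 (5-6) vs v7: overlaps none -> 0
Total overlapping pairs = 5 + 4 + 3 + 2 + 0 + 1 + 0 = 15

15


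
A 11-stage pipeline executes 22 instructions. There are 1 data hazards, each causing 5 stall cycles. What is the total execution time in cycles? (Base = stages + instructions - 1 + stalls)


Base cycles = 11 + 22 - 1 = 32
Total stalls = 1 * 5 = 5
Total = 32 + 5 = 37

37


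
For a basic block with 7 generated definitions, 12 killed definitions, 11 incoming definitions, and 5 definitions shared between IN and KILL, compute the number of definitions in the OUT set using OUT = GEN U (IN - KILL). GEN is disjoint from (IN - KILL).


IN - KILL: 11 - 5 = 6 surviving definitions
OUT = GEN + surviving = 7 + 6 = 13

13


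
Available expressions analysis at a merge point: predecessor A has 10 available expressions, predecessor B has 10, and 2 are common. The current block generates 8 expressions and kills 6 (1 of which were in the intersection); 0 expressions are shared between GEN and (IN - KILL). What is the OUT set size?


IN = intersection of predecessors = 2
IN - KILL = 2 - 1 = 1
|OUT| = |GEN| + |IN - KILL| - |GEN ∩ (IN - KILL)| = 8 + 1 - 0 = 9

9


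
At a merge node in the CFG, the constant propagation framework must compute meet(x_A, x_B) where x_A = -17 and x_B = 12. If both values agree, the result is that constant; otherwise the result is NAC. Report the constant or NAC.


Meet operation: if both paths give the same constant, result is that constant; if they differ, result is NAC (not-a-constant).
Path A: -17, Path B: 12 -> differ
Result: not-a-constant -> NAC

NAC


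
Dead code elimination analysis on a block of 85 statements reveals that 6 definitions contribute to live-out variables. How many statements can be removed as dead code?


Dead code = total statements - live definitions
= 85 - 6 = 79

79


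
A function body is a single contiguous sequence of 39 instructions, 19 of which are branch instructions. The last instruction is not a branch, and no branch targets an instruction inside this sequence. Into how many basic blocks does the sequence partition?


With no in-sequence branch targets, the leaders are the first instruction plus the instruction after each branch.
Number of basic blocks = branches + 1
= 19 + 1 = 20

20


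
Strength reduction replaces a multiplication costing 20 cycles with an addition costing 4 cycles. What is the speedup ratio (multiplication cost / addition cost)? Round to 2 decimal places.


Ratio = mult_cost / add_cost = 20 / 4 = 5.0

5.0


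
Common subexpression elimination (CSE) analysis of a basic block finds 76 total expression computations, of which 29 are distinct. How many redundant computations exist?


CSE count = total expressions - unique expressions
= 76 - 29 = 47

47


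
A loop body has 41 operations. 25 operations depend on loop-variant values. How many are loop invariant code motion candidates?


Invariant candidates = total - loop-dependent
= 41 - 25 = 16

16


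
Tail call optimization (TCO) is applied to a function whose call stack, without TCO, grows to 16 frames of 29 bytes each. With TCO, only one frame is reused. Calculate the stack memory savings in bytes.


Without TCO: 16 * 29 = 464 bytes
With TCO: reuse 1 frame = 29 bytes
Savings = 464 - 29 = 435

435


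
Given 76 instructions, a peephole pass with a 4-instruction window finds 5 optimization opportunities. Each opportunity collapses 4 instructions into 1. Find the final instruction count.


Each match removes 3 instructions.
Total removed = 5 * 3 = 15
Remaining = 76 - 15 = 61

61


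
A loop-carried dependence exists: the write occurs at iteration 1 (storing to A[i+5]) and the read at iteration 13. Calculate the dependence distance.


Distance = read iteration - write iteration
= 13 - 1 = 12

12


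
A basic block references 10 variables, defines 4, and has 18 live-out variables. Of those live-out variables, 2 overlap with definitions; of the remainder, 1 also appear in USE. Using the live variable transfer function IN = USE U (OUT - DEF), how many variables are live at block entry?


OUT - DEF: 18 - 2 = 16
|IN| = |USE| + |OUT - DEF| - |USE ∩ (OUT - DEF)| = 10 + 16 - 1 = 25

25


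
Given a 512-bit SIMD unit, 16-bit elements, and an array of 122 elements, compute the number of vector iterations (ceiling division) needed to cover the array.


Width = 512 / 16 = 32 elements per vector op
Iterations = ceil(122 / 32) = 4

4


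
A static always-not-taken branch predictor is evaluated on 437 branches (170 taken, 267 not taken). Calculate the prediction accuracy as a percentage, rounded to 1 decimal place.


Predictor: always-not-taken
Correct predictions = 267
Accuracy = 267 / 437 * 100 = 61.1%

61.1


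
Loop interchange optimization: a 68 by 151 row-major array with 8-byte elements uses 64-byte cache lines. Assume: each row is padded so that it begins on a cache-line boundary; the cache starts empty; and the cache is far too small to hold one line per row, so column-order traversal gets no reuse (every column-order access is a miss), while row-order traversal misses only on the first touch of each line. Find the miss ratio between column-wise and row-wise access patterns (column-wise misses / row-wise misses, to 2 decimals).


Each row occupies 151 * 8 = 1208 bytes and starts on a line boundary, so it spans ceil(1208 / 64) = 19 cache lines.
Row-major traversal misses (one per line touched): 68 * ceil(151 * 8 / 64) = 1292
Column-major traversal misses (no reuse, every access misses): 68 * 151 = 10268
Ratio = 10268 / 1292 = 7.95

7.95


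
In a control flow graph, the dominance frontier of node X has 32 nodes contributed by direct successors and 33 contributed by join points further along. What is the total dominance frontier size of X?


DF(X) = direct successor contributions + join point contributions
= 32 + 33 = 65

65


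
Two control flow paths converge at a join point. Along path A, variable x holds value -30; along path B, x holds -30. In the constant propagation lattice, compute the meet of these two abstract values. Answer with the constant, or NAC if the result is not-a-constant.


Meet operation: if both paths give the same constant, result is that constant; if they differ, result is NAC (not-a-constant).
Path A: -30, Path B: -30 -> equal
Result: constant -> -30

-30


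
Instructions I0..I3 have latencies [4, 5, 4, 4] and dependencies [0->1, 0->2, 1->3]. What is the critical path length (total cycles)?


Compute longest path through dependency graph: dist(Ik) = max over predecessors of dist + latency(Ik).
dist(I0) = latency 4 = 4
dist(I1) = dist(I0) + 5 = 4 + 5 = 9
dist(I2) = dist(I0) + 4 = 4 + 4 = 8
dist(I3) = dist(I1) + 4 = 9 + 4 = 13
Critical path = max dist = 13

13


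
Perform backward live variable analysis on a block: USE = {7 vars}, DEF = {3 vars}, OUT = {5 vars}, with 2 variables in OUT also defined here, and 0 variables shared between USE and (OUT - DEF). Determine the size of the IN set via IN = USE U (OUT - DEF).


OUT - DEF: 5 - 2 = 3
|IN| = |USE| + |OUT - DEF| - |USE ∩ (OUT - DEF)| = 7 + 3 - 0 = 10

10


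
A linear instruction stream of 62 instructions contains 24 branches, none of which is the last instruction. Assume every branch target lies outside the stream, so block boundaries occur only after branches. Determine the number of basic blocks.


With no in-sequence branch targets, the leaders are the first instruction plus the instruction after each branch.
Number of basic blocks = branches + 1
= 24 + 1 = 25

25


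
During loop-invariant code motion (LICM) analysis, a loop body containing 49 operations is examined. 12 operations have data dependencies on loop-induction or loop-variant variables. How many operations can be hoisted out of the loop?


Invariant candidates = total - loop-dependent
= 49 - 12 = 37

37


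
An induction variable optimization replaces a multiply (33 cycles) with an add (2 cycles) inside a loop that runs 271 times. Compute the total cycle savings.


Per-iteration saving = 33 - 2 = 31
Total saved = 271 * 31 = 8401

8401


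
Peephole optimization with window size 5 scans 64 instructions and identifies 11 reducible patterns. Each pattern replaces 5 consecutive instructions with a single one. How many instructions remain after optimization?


Each match removes 4 instructions.
Total removed = 11 * 4 = 44
Remaining = 64 - 44 = 20

20


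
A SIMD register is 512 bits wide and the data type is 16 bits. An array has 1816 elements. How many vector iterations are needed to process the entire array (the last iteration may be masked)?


Width = 512 / 16 = 32 elements per vector op
Iterations = ceil(1816 / 32) = 57

57


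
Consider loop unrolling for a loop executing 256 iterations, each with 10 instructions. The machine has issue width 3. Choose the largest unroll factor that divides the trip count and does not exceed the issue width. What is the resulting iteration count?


Largest divisor of 256 <= 3 is 2
New iterations = 256 / 2 = 128

128


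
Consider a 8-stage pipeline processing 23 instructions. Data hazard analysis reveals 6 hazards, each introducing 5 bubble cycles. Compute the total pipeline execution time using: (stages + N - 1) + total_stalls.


Base cycles = 8 + 23 - 1 = 30
Total stalls = 6 * 5 = 30
Total = 30 + 30 = 60

60


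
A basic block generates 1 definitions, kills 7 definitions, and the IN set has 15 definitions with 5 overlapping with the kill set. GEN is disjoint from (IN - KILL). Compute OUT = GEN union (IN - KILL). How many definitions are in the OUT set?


IN - KILL: 15 - 5 = 10 surviving definitions
OUT = GEN + surviving = 1 + 10 = 11

11


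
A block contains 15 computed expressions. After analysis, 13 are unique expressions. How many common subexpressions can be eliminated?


CSE count = total expressions - unique expressions
= 15 - 13 = 2

2


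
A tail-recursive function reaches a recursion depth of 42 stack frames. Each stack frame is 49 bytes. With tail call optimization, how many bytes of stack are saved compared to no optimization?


Without TCO: 42 * 49 = 2058 bytes
With TCO: reuse 1 frame = 49 bytes
Savings = 2058 - 49 = 2009

2009


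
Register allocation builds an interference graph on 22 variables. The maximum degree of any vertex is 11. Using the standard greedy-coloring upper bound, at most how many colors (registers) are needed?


Greedy coloring never needs more than (max_degree + 1) colors: when coloring a vertex, at most max_degree neighbors are already colored.
Upper bound = 11 + 1 = 12

12


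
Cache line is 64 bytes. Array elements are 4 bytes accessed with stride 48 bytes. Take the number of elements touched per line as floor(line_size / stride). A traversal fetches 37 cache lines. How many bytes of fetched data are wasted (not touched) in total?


Elements per line = floor(64 / 48) = 1
Bytes used per line = 1 * 4 = 4
Wasted per line = 64 - 4 = 60
Total wasted = 60 * 37 = 2220

2220


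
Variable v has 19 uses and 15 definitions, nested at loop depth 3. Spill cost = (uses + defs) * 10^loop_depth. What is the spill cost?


uses + defs = 19 + 15 = 34
10^3 = 1000
Spill cost = 34 * 1000 = 34000

34000


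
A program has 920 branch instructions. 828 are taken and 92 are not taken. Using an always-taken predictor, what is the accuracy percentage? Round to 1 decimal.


Predictor: always-taken
Correct predictions = 828
Accuracy = 828 / 920 * 100 = 90.0%

90.0


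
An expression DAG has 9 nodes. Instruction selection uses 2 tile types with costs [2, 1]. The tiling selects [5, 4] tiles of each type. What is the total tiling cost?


Total cost = sum(count_i * cost_i)
= 5*2 + 4*1
= 14

14


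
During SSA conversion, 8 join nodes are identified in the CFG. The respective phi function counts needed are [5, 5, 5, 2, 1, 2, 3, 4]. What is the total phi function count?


Total phi functions = sum of phi functions at each join node
= 5 + 5 + 5 + 2 + 1 + 2 + 3 + 4 = 27

27


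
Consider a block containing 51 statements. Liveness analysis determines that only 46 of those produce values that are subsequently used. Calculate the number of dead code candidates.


Dead code = total statements - live definitions
= 51 - 46 = 5

5


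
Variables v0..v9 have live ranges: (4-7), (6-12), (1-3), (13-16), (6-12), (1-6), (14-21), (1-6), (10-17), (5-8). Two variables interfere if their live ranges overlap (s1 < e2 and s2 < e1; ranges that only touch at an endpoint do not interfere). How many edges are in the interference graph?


Check all pairs for overlapping intervals.
Two intervals (s1,e1) and (s2,e2) overlap if s1 < e2 and s2 < e1.
v0 (4-7) vs v1..v9: overlaps v1, v4, v5, v7, v9 -> 5
v1 (6-12) vs v2..v9: overlaps v4, v8, v9 -> 3
v2 (1-3) vs v3..v9: overlaps v5, v7 -> 2
v3 (13-16) vs v4..v9: overlaps v6, v8 -> 2
v4 (6-12) vs v5..v9: overlaps v8, v9 -> 2
v5 (1-6) vs v6..v9: overlaps v7, v9 -> 2
v6 (14-21) vs v7..v9: overlaps v8 -> 1
v7 (1-6) vs v8..v9: overlaps v9 -> 1
v8 (10-17) vs v9: overlaps none -> 0
Total overlapping pairs = 5 + 3 + 2 + 2 + 2 + 2 + 1 + 1 + 0 = 18

18


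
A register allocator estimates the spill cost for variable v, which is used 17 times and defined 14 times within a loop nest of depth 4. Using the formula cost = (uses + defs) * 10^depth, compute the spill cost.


uses + defs = 17 + 14 = 31
10^4 = 10000
Spill cost = 31 * 10000 = 310000

310000


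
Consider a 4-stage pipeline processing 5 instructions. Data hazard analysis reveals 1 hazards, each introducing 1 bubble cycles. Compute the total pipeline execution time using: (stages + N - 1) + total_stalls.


Base cycles = 4 + 5 - 1 = 8
Total stalls = 1 * 1 = 1
Total = 8 + 1 = 9

9


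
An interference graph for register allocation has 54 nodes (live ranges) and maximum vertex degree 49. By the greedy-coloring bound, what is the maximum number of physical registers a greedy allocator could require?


Greedy coloring never needs more than (max_degree + 1) colors: when coloring a vertex, at most max_degree neighbors are already colored.
Upper bound = 49 + 1 = 50

50


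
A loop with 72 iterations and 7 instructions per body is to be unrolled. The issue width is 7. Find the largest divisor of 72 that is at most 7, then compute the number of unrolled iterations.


Largest divisor of 72 <= 7 is 6
New iterations = 72 / 6 = 12

12


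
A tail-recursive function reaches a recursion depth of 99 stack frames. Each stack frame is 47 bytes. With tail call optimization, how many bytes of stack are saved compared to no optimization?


Without TCO: 99 * 47 = 4653 bytes
With TCO: reuse 1 frame = 47 bytes
Savings = 4653 - 47 = 4606

4606


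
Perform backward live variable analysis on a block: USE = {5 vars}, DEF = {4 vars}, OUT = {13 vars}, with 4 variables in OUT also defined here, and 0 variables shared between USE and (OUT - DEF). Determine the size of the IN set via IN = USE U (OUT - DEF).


OUT - DEF: 13 - 4 = 9
|IN| = |USE| + |OUT - DEF| - |USE ∩ (OUT - DEF)| = 5 + 9 - 0 = 14

14


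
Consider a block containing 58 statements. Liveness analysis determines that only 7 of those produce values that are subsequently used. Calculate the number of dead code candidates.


Dead code = total statements - live definitions
= 58 - 7 = 51

51


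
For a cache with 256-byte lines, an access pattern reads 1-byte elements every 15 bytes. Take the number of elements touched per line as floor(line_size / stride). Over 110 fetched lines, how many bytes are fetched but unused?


Elements per line = floor(256 / 15) = 17
Bytes used per line = 17 * 1 = 17
Wasted per line = 256 - 17 = 239
Total wasted = 239 * 110 = 26290

26290


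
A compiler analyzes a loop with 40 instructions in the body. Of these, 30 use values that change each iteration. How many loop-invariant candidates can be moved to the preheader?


Invariant candidates = total - loop-dependent
= 40 - 30 = 10

10


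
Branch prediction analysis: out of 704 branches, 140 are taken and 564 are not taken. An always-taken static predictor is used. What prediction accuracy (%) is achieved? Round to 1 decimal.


Predictor: always-taken
Correct predictions = 140
Accuracy = 140 / 704 * 100 = 19.9%

19.9


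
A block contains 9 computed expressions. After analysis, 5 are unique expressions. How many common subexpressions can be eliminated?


CSE count = total expressions - unique expressions
= 9 - 5 = 4

4


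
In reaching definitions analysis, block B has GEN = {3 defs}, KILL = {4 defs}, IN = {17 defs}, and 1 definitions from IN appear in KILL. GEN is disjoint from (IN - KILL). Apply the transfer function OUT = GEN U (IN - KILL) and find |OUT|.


IN - KILL: 17 - 1 = 16 surviving definitions
OUT = GEN + surviving = 3 + 16 = 19

19


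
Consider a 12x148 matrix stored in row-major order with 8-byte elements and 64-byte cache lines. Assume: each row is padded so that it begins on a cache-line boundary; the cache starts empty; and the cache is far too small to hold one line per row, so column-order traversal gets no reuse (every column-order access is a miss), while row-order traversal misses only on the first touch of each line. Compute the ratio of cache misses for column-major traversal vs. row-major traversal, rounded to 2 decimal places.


Each row occupies 148 * 8 = 1184 bytes and starts on a line boundary, so it spans ceil(1184 / 64) = 19 cache lines.
Row-major traversal misses (one per line touched): 12 * ceil(148 * 8 / 64) = 228
Column-major traversal misses (no reuse, every access misses): 12 * 148 = 1776
Ratio = 1776 / 228 = 7.79

7.79


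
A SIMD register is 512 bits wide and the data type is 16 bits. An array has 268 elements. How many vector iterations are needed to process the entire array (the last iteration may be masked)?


Width = 512 / 16 = 32 elements per vector op
Iterations = ceil(268 / 32) = 9

9


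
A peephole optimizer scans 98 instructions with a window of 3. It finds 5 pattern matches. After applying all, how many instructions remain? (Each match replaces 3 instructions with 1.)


Each match removes 2 instructions.
Total removed = 5 * 2 = 10
Remaining = 98 - 10 = 88

88


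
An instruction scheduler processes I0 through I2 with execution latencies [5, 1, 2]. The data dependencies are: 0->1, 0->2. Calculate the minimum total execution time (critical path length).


Compute longest path through dependency graph: dist(Ik) = max over predecessors of dist + latency(Ik).
dist(I0) = latency 5 = 5
dist(I1) = dist(I0) + 1 = 5 + 1 = 6
dist(I2) = dist(I0) + 2 = 5 + 2 = 7
Critical path = max dist = 7

7


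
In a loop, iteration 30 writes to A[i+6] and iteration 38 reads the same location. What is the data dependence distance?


Distance = read iteration - write iteration
= 38 - 30 = 8

8


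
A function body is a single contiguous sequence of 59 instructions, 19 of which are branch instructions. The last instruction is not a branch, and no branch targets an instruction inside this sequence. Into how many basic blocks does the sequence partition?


With no in-sequence branch targets, the leaders are the first instruction plus the instruction after each branch.
Number of basic blocks = branches + 1
= 19 + 1 = 20

20


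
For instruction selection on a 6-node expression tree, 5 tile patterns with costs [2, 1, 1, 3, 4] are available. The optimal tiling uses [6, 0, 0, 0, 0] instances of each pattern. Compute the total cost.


Total cost = sum(count_i * cost_i)
= 6*2 + 0*1 + 0*1 + 0*3 + 0*4
= 12

12


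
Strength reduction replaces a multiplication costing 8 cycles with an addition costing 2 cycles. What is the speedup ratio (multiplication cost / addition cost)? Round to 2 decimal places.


Ratio = mult_cost / add_cost = 8 / 2 = 4.0

4.0


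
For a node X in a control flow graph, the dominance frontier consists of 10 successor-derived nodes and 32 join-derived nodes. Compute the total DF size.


DF(X) = direct successor contributions + join point contributions
= 10 + 32 = 42

42


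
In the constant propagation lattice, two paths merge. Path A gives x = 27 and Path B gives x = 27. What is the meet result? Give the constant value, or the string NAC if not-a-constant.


Meet operation: if both paths give the same constant, result is that constant; if they differ, result is NAC (not-a-constant).
Path A: 27, Path B: 27 -> equal
Result: constant -> 27

27


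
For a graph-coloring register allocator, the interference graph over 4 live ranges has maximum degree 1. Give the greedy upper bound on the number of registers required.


Greedy coloring never needs more than (max_degree + 1) colors: when coloring a vertex, at most max_degree neighbors are already colored.
Upper bound = 1 + 1 = 2

2


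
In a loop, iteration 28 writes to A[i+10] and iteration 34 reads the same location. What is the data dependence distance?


Distance = read iteration - write iteration
= 34 - 28 = 6

6


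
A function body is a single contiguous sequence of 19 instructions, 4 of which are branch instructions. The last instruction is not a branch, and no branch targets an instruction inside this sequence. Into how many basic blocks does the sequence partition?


With no in-sequence branch targets, the leaders are the first instruction plus the instruction after each branch.
Number of basic blocks = branches + 1
= 4 + 1 = 5

5


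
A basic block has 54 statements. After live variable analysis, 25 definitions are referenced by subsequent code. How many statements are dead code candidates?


Dead code = total statements - live definitions
= 54 - 25 = 29

29


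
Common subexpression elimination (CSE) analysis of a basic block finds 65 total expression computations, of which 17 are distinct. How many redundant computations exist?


CSE count = total expressions - unique expressions
= 65 - 17 = 48

48


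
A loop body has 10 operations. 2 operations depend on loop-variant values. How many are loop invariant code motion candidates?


Invariant candidates = total - loop-dependent
= 10 - 2 = 8

8


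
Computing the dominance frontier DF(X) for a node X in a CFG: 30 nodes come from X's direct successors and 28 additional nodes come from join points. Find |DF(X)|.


DF(X) = direct successor contributions + join point contributions
= 30 + 28 = 58

58


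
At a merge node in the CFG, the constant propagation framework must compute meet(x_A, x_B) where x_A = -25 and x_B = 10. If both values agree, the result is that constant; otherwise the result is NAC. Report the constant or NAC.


Meet operation: if both paths give the same constant, result is that constant; if they differ, result is NAC (not-a-constant).
Path A: -25, Path B: 10 -> differ
Result: not-a-constant -> NAC

NAC


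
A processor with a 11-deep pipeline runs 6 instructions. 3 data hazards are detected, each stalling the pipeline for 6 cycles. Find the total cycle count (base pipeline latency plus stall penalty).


Base cycles = 11 + 6 - 1 = 16
Total stalls = 3 * 6 = 18
Total = 16 + 18 = 34

34


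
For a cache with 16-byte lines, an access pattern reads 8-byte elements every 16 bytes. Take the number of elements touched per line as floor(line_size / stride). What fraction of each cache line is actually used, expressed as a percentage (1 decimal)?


Elements per cache line = floor(16 / 16) = 1
Bytes used = 1 * 8 = 8
Utilization = 8 / 16 * 100 = 50.0%

50.0


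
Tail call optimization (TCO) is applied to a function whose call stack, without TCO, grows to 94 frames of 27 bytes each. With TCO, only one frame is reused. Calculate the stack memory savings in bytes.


Without TCO: 94 * 27 = 2538 bytes
With TCO: reuse 1 frame = 27 bytes
Savings = 2538 - 27 = 2511

2511


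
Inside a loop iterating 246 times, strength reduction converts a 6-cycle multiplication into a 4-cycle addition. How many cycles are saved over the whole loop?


Per-iteration saving = 6 - 4 = 2
Total saved = 246 * 2 = 492

492


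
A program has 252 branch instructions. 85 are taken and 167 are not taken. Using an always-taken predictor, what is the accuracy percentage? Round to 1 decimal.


Predictor: always-taken
Correct predictions = 85
Accuracy = 85 / 252 * 100 = 33.7%

33.7


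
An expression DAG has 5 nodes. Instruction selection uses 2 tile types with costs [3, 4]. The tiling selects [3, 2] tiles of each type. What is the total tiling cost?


Total cost = sum(count_i * cost_i)
= 3*3 + 2*4
= 17

17


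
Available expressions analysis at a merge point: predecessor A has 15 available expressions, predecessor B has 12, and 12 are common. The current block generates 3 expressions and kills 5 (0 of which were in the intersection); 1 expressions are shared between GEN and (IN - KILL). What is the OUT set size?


IN = intersection of predecessors = 12
IN - KILL = 12 - 0 = 12
|OUT| = |GEN| + |IN - KILL| - |GEN ∩ (IN - KILL)| = 3 + 12 - 1 = 14

14


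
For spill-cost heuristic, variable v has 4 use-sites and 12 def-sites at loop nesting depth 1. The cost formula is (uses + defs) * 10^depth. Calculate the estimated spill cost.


uses + defs = 4 + 12 = 16
10^1 = 10
Spill cost = 16 * 10 = 160

160


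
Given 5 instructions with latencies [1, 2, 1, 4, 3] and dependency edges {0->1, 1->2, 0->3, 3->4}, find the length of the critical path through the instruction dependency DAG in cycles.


Compute longest path through dependency graph: dist(Ik) = max over predecessors of dist + latency(Ik).
dist(I0) = latency 1 = 1
dist(I1) = dist(I0) + 2 = 1 + 2 = 3
dist(I2) = dist(I1) + 1 = 3 + 1 = 4
dist(I3) = dist(I0) + 4 = 1 + 4 = 5
dist(I4) = dist(I3) + 3 = 5 + 3 = 8
Critical path = max dist = 8

8


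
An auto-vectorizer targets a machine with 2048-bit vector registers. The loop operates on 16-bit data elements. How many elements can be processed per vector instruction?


Width = SIMD bits / data type bits
= 2048 / 16 = 128

128


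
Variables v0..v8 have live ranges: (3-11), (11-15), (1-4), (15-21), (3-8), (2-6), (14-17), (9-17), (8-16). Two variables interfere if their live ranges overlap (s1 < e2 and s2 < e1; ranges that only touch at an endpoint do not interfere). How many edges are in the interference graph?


Check all pairs for overlapping intervals.
Two intervals (s1,e1) and (s2,e2) overlap if s1 < e2 and s2 < e1.
v0 (3-11) vs v1..v8: overlaps v2, v4, v5, v7, v8 -> 5
v1 (11-15) vs v2..v8: overlaps v6, v7, v8 -> 3
v2 (1-4) vs v3..v8: overlaps v4, v5 -> 2
v3 (15-21) vs v4..v8: overlaps v6, v7, v8 -> 3
v4 (3-8) vs v5..v8: overlaps v5 -> 1
v5 (2-6) vs v6..v8: overlaps none -> 0
v6 (14-17) vs v7..v8: overlaps v7, v8 -> 2
v7 (9-17) vs v8: overlaps v8 -> 1
Total overlapping pairs = 5 + 3 + 2 + 3 + 1 + 0 + 2 + 1 = 17

17


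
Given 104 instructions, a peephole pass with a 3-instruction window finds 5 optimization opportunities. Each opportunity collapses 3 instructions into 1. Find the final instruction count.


Each match removes 2 instructions.
Total removed = 5 * 2 = 10
Remaining = 104 - 10 = 94

94


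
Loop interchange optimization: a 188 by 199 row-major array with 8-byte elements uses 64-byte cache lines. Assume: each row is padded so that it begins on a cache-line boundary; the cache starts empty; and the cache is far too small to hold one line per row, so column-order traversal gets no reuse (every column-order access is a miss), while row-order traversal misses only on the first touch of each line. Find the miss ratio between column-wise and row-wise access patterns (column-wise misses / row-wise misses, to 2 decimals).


Each row occupies 199 * 8 = 1592 bytes and starts on a line boundary, so it spans ceil(1592 / 64) = 25 cache lines.
Row-major traversal misses (one per line touched): 188 * ceil(199 * 8 / 64) = 4700
Column-major traversal misses (no reuse, every access misses): 188 * 199 = 37412
Ratio = 37412 / 4700 = 7.96

7.96


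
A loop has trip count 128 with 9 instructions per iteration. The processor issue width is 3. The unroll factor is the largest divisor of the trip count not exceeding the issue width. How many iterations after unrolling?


Largest divisor of 128 <= 3 is 2
New iterations = 128 / 2 = 64

64


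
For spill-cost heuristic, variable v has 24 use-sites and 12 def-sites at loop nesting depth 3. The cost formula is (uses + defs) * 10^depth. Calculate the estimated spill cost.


uses + defs = 24 + 12 = 36
10^3 = 1000
Spill cost = 36 * 1000 = 36000

36000


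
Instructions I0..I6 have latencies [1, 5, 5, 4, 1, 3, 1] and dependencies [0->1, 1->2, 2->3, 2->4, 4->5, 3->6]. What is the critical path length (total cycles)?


Compute longest path through dependency graph: dist(Ik) = max over predecessors of dist + latency(Ik).
dist(I0) = latency 1 = 1
dist(I1) = dist(I0) + 5 = 1 + 5 = 6
dist(I2) = dist(I1) + 5 = 6 + 5 = 11
dist(I3) = dist(I2) + 4 = 11 + 4 = 15
dist(I4) = dist(I2) + 1 = 11 + 1 = 12
dist(I5) = dist(I4) + 3 = 12 + 3 = 15
dist(I6) = dist(I3) + 1 = 15 + 1 = 16
Critical path = max dist = 16

16


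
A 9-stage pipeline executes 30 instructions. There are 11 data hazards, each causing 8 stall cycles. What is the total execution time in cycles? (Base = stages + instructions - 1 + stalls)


Base cycles = 9 + 30 - 1 = 38
Total stalls = 11 * 8 = 88
Total = 38 + 88 = 126

126


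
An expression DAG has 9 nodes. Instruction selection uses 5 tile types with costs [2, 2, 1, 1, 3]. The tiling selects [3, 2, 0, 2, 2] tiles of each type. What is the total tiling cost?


Total cost = sum(count_i * cost_i)
= 3*2 + 2*2 + 0*1 + 2*1 + 2*3
= 18

18


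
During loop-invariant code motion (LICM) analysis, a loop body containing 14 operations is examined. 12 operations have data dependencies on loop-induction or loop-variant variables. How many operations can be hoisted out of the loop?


Invariant candidates = total - loop-dependent
= 14 - 12 = 2

2
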